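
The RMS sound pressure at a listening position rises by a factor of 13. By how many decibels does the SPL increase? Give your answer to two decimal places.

22.28 dB

SPL change from a pressure ratio uses the 20·log₁₀ form:
20·log₁₀(13) = 22.28 dB.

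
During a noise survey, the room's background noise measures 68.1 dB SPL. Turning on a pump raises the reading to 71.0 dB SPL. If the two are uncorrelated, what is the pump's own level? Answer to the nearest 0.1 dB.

67.9 dB SPL

Subtract intensities: L_src = 10·log₁₀(10^(L_total/10) − 10^(L_bg/10)).
L_src = 10·log₁₀(10^(71.0/10) − 10^(68.1/10)) = 10·log₁₀(6133000) = 67.9 dB SPL.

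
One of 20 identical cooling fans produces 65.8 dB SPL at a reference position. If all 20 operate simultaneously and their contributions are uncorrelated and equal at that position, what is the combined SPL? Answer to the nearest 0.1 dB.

20 equal incoherent sources raise the level by 10·log₁₀(20) = 13.01 dB.
L_total = 65.8 + 13.01 = 78.8 dB SPL.

78.8 dB SPL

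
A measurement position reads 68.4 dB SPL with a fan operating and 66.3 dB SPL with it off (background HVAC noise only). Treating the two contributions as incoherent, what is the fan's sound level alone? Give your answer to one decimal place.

64.2 dB SPL

Background correction is a power subtraction:
L_src = 10·log₁₀(10^(68.4/10) − 10^(66.3/10)) = 10·log₁₀(2653000) = 64.2 dB SPL.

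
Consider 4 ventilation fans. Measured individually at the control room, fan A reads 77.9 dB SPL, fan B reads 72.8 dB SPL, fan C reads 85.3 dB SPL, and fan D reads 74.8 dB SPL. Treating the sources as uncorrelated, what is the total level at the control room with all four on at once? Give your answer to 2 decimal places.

Uncorrelated sources add in intensity (power), not in dB.
L_total = 10·log₁₀(10^(77.9/10) + 10^(72.8/10) + 10^(85.3/10) + 10^(74.8/10)) = 10·log₁₀(449800000) = 86.53 dB SPL.

86.53 dB SPL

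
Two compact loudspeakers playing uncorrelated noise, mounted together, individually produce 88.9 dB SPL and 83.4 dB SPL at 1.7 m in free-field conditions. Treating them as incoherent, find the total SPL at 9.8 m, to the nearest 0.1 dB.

Combined at 1.7 m: 10·log₁₀(10^(88.9/10)+10^(83.4/10)) = 89.98 dB SPL.
Then apply −20·log₁₀(9.8/1.7) = -15.22 dB → 74.8 dB SPL.

74.8 dB SPL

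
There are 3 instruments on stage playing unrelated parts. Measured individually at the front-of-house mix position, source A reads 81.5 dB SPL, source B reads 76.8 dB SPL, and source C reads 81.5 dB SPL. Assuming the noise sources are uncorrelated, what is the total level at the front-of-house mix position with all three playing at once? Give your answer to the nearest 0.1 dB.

Incoherent sources sum as intensities:
L_total = 10·log₁₀(10^(81.5/10) + 10^(76.8/10) + 10^(81.5/10)) = 10·log₁₀(330400000) = 85.2 dB SPL.

85.2 dB SPL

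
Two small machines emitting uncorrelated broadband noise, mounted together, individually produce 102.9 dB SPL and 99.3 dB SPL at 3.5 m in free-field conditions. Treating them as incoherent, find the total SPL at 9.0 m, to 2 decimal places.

Combined at 3.5 m: 10·log₁₀(10^(102.9/10)+10^(99.3/10)) = 104.473 dB SPL.
Then apply −20·log₁₀(9.0/3.5) = -8.203 dB → 96.27 dB SPL.

96.27 dB SPL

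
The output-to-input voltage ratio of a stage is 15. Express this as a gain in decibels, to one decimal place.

For a voltage ratio, dB = 20·log₁₀(V₂/V₁).
20·log₁₀(15) = 23.5 dB.

23.5 dB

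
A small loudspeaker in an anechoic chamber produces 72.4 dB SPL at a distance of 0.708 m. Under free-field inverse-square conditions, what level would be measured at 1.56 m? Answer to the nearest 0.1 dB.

Inverse-square spreading gives ΔL = −20·log₁₀(d₂/d₁).
ΔL = −20·log₁₀(1.56/0.708) = -6.86 dB, so L₂ = 72.4 + (-6.86) = 65.5 dB SPL.

65.5 dB SPL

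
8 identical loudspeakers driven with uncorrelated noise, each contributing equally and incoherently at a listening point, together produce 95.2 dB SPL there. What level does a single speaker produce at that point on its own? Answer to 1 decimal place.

8 equal incoherent sources add 10·log₁₀(8) = 9.03 dB over one source.
L_one = 95.2 − 9.03 = 86.2 dB SPL.

86.2 dB SPL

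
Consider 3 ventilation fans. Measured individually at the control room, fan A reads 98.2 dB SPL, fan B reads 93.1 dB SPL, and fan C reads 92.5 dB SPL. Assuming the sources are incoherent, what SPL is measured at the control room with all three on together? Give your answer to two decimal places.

Uncorrelated sources add in intensity (power), not in dB.
L_total = 10·log₁₀(10^(98.2/10) + 10^(93.1/10) + 10^(92.5/10)) = 10·log₁₀(10427000000) = 100.18 dB SPL.

100.18 dB SPL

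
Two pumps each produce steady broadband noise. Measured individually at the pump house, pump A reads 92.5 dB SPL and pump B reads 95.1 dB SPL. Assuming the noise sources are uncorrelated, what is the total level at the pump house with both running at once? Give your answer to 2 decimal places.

97.00 dB SPL

Incoherent sources sum as intensities:
L_total = 10·log₁₀(10^(92.5/10) + 10^(95.1/10)) = 10·log₁₀(5014000000) = 97.00 dB SPL.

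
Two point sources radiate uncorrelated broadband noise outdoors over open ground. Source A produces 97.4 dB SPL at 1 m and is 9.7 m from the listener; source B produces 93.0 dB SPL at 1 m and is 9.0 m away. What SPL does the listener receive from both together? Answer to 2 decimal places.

At the listener: L_A = 97.4 − 20·log₁₀(9.7) = 77.665 dB; L_B = 93.0 − 20·log₁₀(9.0) = 73.915 dB.
Combined: 10·log₁₀(10^(77.665/10)+10^(73.915/10)) = 79.19 dB SPL.

79.19 dB SPL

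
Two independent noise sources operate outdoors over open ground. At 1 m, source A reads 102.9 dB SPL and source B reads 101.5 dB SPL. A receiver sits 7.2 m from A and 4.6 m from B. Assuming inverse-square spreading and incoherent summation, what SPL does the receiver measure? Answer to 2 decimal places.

At the listener: L_A = 102.9 − 20·log₁₀(7.2) = 85.753 dB; L_B = 101.5 − 20·log₁₀(4.6) = 88.245 dB.
Combined: 10·log₁₀(10^(85.753/10)+10^(88.245/10)) = 90.19 dB SPL.

90.19 dB SPL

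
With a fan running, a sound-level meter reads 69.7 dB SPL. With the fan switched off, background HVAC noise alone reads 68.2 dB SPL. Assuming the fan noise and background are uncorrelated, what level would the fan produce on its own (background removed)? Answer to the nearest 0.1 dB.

64.4 dB SPL

Subtract intensities: L_src = 10·log₁₀(10^(L_total/10) − 10^(L_bg/10)).
L_src = 10·log₁₀(10^(69.7/10) − 10^(68.2/10)) = 10·log₁₀(2726000) = 64.4 dB SPL.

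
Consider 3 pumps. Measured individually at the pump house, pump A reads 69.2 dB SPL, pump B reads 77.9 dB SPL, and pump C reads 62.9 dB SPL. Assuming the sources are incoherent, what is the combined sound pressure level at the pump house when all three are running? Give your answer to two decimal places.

Uncorrelated sources add in intensity (power), not in dB.
L_total = 10·log₁₀(10^(69.2/10) + 10^(77.9/10) + 10^(62.9/10)) = 10·log₁₀(71930000) = 78.57 dB SPL.

78.57 dB SPL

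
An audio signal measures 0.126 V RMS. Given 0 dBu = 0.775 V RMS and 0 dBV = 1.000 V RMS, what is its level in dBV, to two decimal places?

dBV = 20·log₁₀(V / 1.000 V).
20·log₁₀(0.126/1.000) = -17.99 dBV.

-17.99 dBV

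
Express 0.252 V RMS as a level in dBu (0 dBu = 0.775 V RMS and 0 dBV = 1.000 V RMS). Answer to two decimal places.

dBu = 20·log₁₀(V / 0.775 V).
20·log₁₀(0.252/0.775) = -9.76 dBu.

-9.76 dBu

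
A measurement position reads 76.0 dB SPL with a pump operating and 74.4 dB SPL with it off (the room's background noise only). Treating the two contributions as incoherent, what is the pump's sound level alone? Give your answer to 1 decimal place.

70.9 dB SPL

Subtract intensities: L_src = 10·log₁₀(10^(L_total/10) − 10^(L_bg/10)).
L_src = 10·log₁₀(10^(76.0/10) − 10^(74.4/10)) = 10·log₁₀(12270000) = 70.9 dB SPL.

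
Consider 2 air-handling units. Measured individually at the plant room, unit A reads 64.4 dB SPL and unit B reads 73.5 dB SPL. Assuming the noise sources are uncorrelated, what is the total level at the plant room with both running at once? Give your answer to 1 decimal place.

74.0 dB SPL

Add the sources as powers (linear), then convert back to dB:
L_total = 10·log₁₀(10^(64.4/10) + 10^(73.5/10)) = 10·log₁₀(25140000) = 74.0 dB SPL.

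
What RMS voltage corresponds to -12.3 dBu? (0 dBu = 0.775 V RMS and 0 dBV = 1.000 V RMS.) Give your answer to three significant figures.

0.188 V

V = 0.775 V × 10^(-12.3/20).
= 0.775 × 0.2427 = 0.188 V.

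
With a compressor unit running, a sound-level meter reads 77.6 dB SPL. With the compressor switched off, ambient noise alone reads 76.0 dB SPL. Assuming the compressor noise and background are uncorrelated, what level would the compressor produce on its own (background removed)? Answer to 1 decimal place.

Remove the background by subtracting linear intensities:
L_src = 10·log₁₀(10^(77.6/10) − 10^(76.0/10)) = 10·log₁₀(17730000) = 72.5 dB SPL.

72.5 dB SPL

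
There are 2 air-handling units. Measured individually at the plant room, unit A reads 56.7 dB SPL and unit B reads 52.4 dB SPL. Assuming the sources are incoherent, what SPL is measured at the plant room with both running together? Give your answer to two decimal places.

58.07 dB SPL

Uncorrelated sources add in intensity (power), not in dB.
L_total = 10·log₁₀(10^(56.7/10) + 10^(52.4/10)) = 10·log₁₀(641500) = 58.07 dB SPL.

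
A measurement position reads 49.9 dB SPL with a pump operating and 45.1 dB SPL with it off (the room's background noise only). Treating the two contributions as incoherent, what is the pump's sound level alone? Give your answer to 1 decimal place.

Background correction is a power subtraction:
L_src = 10·log₁₀(10^(49.9/10) − 10^(45.1/10)) = 10·log₁₀(65360) = 48.2 dB SPL.

48.2 dB SPL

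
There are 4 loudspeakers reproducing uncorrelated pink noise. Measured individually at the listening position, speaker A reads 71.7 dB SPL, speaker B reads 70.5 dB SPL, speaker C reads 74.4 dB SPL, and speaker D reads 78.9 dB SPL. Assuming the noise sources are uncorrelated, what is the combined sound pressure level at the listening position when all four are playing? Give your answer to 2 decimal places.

81.18 dB SPL

Incoherent sources sum as intensities:
L_total = 10·log₁₀(10^(71.7/10) + 10^(70.5/10) + 10^(74.4/10) + 10^(78.9/10)) = 10·log₁₀(131200000) = 81.18 dB SPL.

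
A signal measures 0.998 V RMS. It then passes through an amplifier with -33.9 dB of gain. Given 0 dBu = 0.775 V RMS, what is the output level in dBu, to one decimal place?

-31.7 dBu

Input level: 20·log₁₀(0.998/0.775) = 2.20 dBu.
Output: 2.20 − 33.9 = -31.7 dBu.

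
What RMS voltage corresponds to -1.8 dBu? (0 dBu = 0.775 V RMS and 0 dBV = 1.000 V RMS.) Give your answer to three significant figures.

V = 0.775 V × 10^(-1.8/20).
= 0.775 × 0.8128 = 0.630 V.

0.630 V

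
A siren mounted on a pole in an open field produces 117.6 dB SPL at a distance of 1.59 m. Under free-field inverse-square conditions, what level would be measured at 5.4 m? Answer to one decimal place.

Inverse-square spreading gives ΔL = −20·log₁₀(d₂/d₁).
ΔL = −20·log₁₀(5.4/1.59) = -10.62 dB, so L₂ = 117.6 + (-10.62) = 107.0 dB SPL.

107.0 dB SPL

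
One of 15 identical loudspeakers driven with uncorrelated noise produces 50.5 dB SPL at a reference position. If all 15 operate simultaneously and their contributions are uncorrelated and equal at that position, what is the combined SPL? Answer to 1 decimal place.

15 equal incoherent sources raise the level by 10·log₁₀(15) = 11.76 dB.
L_total = 50.5 + 11.76 = 62.3 dB SPL.

62.3 dB SPL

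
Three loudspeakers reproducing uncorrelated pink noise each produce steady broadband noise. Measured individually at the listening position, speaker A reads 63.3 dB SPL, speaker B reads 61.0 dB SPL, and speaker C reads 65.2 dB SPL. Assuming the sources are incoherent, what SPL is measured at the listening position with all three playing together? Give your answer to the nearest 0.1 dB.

68.3 dB SPL

Uncorrelated sources add in intensity (power), not in dB.
L_total = 10·log₁₀(10^(63.3/10) + 10^(61.0/10) + 10^(65.2/10)) = 10·log₁₀(6708000) = 68.3 dB SPL.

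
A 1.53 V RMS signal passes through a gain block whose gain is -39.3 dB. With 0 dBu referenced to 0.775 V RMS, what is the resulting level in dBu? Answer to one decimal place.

-33.4 dBu

Input level: 20·log₁₀(1.53/0.775) = 5.91 dBu.
Output: 5.91 − 39.3 = -33.4 dBu.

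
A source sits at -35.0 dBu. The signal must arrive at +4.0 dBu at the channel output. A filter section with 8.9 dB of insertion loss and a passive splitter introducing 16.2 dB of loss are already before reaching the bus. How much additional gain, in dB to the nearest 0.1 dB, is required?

64.1 dB

The required make-up gain is the shortfall in the dB sum.
G = +4.0 − (-35.0) + 8.9 + 16.2 = 64.1 dB.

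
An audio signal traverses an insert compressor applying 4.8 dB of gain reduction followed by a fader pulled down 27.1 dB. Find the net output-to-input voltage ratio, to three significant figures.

0.0254

Net gain = (−4.8) + (−27.1) = -31.9 dB.
Voltage ratio = 10^(-31.9/20) = 0.0254.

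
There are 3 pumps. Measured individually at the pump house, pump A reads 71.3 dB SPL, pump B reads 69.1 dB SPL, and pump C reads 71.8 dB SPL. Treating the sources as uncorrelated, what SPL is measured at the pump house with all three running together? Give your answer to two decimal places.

Incoherent sources sum as intensities:
L_total = 10·log₁₀(10^(71.3/10) + 10^(69.1/10) + 10^(71.8/10)) = 10·log₁₀(36750000) = 75.65 dB SPL.

75.65 dB SPL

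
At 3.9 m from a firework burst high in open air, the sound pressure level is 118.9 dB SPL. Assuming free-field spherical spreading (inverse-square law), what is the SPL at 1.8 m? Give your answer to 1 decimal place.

125.6 dB SPL

Inverse-square spreading gives ΔL = −20·log₁₀(d₂/d₁).
ΔL = −20·log₁₀(1.8/3.9) = 6.72 dB, so L₂ = 118.9 + (6.72) = 125.6 dB SPL.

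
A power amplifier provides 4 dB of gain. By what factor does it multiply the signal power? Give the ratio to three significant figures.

Power ratio = 10^(dB/10).
10^(4/10) = 10^(0.4000) = 2.51.

2.51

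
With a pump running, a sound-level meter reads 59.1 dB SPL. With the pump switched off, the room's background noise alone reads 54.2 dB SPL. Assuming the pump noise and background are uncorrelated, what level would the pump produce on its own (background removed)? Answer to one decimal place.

Background correction is a power subtraction:
L_src = 10·log₁₀(10^(59.1/10) − 10^(54.2/10)) = 10·log₁₀(549800) = 57.4 dB SPL.

57.4 dB SPL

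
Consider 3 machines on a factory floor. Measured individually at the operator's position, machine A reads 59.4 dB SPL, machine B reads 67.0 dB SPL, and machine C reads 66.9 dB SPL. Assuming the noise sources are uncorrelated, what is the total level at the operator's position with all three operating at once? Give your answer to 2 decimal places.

70.33 dB SPL

Incoherent sources sum as intensities:
L_total = 10·log₁₀(10^(59.4/10) + 10^(67.0/10) + 10^(66.9/10)) = 10·log₁₀(10780000) = 70.33 dB SPL.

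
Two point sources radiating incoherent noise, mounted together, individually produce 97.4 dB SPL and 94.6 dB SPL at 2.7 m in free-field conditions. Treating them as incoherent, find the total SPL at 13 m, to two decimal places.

Combined at 2.7 m: 10·log₁₀(10^(97.4/10)+10^(94.6/10)) = 99.232 dB SPL.
Then apply −20·log₁₀(13/2.7) = -13.652 dB → 85.58 dB SPL.

85.58 dB SPL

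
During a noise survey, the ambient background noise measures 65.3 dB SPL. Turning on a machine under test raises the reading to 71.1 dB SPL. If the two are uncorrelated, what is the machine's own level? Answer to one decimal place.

69.8 dB SPL

Subtract intensities: L_src = 10·log₁₀(10^(L_total/10) − 10^(L_bg/10)).
L_src = 10·log₁₀(10^(71.1/10) − 10^(65.3/10)) = 10·log₁₀(9494000) = 69.8 dB SPL.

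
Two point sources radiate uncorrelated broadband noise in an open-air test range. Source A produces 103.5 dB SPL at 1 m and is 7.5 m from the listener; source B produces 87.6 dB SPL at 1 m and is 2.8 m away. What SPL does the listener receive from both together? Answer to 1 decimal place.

86.7 dB SPL

At the listener: L_A = 103.5 − 20·log₁₀(7.5) = 86.00 dB; L_B = 87.6 − 20·log₁₀(2.8) = 78.66 dB.
Combined: 10·log₁₀(10^(86.00/10)+10^(78.66/10)) = 86.7 dB SPL.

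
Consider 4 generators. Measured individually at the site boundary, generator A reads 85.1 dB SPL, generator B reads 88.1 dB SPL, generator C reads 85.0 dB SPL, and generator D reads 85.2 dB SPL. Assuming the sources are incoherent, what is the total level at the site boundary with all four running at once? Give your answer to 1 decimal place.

Incoherent sources sum as intensities:
L_total = 10·log₁₀(10^(85.1/10) + 10^(88.1/10) + 10^(85.0/10) + 10^(85.2/10)) = 10·log₁₀(1617000000) = 92.1 dB SPL.

92.1 dB SPL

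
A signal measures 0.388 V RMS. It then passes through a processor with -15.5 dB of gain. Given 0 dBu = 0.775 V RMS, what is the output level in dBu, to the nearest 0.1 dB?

Input level: 20·log₁₀(0.388/0.775) = -6.01 dBu.
Output: -6.01 − 15.5 = -21.5 dBu.

-21.5 dBu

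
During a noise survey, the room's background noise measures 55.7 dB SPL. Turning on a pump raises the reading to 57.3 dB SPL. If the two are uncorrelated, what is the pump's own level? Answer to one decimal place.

Background correction is a power subtraction:
L_src = 10·log₁₀(10^(57.3/10) − 10^(55.7/10)) = 10·log₁₀(165500) = 52.2 dB SPL.

52.2 dB SPL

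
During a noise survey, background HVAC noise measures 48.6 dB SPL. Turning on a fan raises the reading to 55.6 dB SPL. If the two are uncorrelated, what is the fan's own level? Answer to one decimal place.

54.6 dB SPL

Subtract intensities: L_src = 10·log₁₀(10^(L_total/10) − 10^(L_bg/10)).
L_src = 10·log₁₀(10^(55.6/10) − 10^(48.6/10)) = 10·log₁₀(290600) = 54.6 dB SPL.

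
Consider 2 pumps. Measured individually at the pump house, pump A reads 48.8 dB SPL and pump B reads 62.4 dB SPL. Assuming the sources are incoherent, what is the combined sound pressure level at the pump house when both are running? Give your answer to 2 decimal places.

Incoherent sources sum as intensities:
L_total = 10·log₁₀(10^(48.8/10) + 10^(62.4/10)) = 10·log₁₀(1814000) = 62.59 dB SPL.

62.59 dB SPL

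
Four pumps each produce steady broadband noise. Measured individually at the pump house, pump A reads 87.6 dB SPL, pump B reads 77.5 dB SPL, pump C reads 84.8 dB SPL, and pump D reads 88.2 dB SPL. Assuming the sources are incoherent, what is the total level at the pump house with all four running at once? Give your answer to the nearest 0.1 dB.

Incoherent sources sum as intensities:
L_total = 10·log₁₀(10^(87.6/10) + 10^(77.5/10) + 10^(84.8/10) + 10^(88.2/10)) = 10·log₁₀(1594000000) = 92.0 dB SPL.

92.0 dB SPL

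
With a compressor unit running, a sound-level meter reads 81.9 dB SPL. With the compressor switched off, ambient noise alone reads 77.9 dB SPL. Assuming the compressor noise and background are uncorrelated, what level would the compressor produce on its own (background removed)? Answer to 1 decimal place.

Remove the background by subtracting linear intensities:
L_src = 10·log₁₀(10^(81.9/10) − 10^(77.9/10)) = 10·log₁₀(93220000) = 79.7 dB SPL.

79.7 dB SPL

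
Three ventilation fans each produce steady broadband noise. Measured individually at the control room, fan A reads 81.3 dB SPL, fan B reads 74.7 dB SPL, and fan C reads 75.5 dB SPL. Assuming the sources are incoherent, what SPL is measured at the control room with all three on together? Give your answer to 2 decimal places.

83.01 dB SPL

Uncorrelated sources add in intensity (power), not in dB.
L_total = 10·log₁₀(10^(81.3/10) + 10^(74.7/10) + 10^(75.5/10)) = 10·log₁₀(199900000) = 83.01 dB SPL.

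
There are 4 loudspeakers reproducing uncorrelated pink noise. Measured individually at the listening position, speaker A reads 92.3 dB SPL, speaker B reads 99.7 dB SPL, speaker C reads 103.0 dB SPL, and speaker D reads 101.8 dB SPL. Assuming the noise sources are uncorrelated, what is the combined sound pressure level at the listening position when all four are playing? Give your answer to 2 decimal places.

106.64 dB SPL

Incoherent sources sum as intensities:
L_total = 10·log₁₀(10^(92.3/10) + 10^(99.7/10) + 10^(103.0/10) + 10^(101.8/10)) = 10·log₁₀(46119000000) = 106.64 dB SPL.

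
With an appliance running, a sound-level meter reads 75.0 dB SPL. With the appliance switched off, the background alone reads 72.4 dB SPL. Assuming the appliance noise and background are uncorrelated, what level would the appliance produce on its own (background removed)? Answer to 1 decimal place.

71.5 dB SPL

Subtract intensities: L_src = 10·log₁₀(10^(L_total/10) − 10^(L_bg/10)).
L_src = 10·log₁₀(10^(75.0/10) − 10^(72.4/10)) = 10·log₁₀(14240000) = 71.5 dB SPL.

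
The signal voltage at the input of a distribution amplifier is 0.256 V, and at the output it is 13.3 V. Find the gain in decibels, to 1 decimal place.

For a voltage ratio, dB = 20·log₁₀(V₂/V₁).
20·log₁₀(13.3/0.256) = 20·log₁₀(51.95) = 34.3 dB.

34.3 dB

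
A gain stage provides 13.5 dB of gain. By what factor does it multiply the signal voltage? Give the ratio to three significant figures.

4.73

Voltage ratio = 10^(dB/20).
10^(13.5/20) = 10^(0.6750) = 4.73.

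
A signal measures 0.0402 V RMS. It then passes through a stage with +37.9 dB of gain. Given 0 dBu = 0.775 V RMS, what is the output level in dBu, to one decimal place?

Input level: 20·log₁₀(0.0402/0.775) = -25.70 dBu.
Output: -25.70 + 37.9 = +12.2 dBu.

+12.2 dBu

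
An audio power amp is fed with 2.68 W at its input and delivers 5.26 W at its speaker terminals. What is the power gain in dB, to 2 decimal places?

Power ratio → dB uses the 10·log₁₀ form:
10·log₁₀(5.26/2.68) = 10·log₁₀(1.963) = 2.93 dB.

2.93 dB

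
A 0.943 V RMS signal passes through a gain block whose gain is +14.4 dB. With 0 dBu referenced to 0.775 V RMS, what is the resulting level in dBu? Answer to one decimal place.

Input level: 20·log₁₀(0.943/0.775) = 1.70 dBu.
Output: 1.70 + 14.4 = +16.1 dBu.

+16.1 dBu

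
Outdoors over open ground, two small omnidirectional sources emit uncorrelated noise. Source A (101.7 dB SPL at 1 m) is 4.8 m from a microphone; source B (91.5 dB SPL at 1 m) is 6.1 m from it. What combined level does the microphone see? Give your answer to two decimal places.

At the listener: L_A = 101.7 − 20·log₁₀(4.8) = 88.075 dB; L_B = 91.5 − 20·log₁₀(6.1) = 75.793 dB.
Combined: 10·log₁₀(10^(88.075/10)+10^(75.793/10)) = 88.32 dB SPL.

88.32 dB SPL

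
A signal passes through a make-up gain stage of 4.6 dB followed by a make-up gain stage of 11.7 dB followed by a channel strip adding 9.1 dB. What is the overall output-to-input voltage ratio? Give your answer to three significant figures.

Net gain = 4.6 + 11.7 + 9.1 = 25.4 dB.
Voltage ratio = 10^(25.4/20) = 18.6.

18.6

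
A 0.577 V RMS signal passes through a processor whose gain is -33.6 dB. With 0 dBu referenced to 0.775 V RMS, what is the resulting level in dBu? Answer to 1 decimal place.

-36.2 dBu

Input level: 20·log₁₀(0.577/0.775) = -2.56 dBu.
Output: -2.56 − 33.6 = -36.2 dBu.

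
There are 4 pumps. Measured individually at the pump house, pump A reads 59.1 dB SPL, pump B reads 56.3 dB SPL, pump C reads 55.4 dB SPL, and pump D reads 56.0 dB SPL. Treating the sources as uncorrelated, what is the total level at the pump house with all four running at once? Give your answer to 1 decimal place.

63.0 dB SPL

Incoherent sources sum as intensities:
L_total = 10·log₁₀(10^(59.1/10) + 10^(56.3/10) + 10^(55.4/10) + 10^(56.0/10)) = 10·log₁₀(1984000) = 63.0 dB SPL.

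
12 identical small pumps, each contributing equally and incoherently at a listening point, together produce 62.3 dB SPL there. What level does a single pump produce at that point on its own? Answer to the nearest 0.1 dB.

51.5 dB SPL

12 equal incoherent sources add 10·log₁₀(12) = 10.79 dB over one source.
L_one = 62.3 − 10.79 = 51.5 dB SPL.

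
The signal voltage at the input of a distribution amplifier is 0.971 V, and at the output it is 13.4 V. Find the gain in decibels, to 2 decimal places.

22.80 dB

For a voltage ratio, dB = 20·log₁₀(V₂/V₁).
20·log₁₀(13.4/0.971) = 20·log₁₀(13.80) = 22.80 dB.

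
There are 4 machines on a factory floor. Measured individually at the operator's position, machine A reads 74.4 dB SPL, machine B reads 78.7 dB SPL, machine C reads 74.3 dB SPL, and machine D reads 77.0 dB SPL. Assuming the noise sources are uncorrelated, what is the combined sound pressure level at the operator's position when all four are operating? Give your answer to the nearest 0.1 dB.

Add the sources as powers (linear), then convert back to dB:
L_total = 10·log₁₀(10^(74.4/10) + 10^(78.7/10) + 10^(74.3/10) + 10^(77.0/10)) = 10·log₁₀(178700000) = 82.5 dB SPL.

82.5 dB SPL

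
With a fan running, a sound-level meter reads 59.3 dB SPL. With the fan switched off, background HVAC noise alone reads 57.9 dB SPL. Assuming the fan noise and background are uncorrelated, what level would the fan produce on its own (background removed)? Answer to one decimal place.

Background correction is a power subtraction:
L_src = 10·log₁₀(10^(59.3/10) − 10^(57.9/10)) = 10·log₁₀(234500) = 53.7 dB SPL.

53.7 dB SPL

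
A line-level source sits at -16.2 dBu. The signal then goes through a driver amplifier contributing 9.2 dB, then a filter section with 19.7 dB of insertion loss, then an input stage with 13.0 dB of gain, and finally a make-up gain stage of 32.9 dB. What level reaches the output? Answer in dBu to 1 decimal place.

Gain stages sum in dB:
-16.2 + 9.2 − 19.7 + 13.0 + 32.9 = +19.2 dBu.

+19.2 dBu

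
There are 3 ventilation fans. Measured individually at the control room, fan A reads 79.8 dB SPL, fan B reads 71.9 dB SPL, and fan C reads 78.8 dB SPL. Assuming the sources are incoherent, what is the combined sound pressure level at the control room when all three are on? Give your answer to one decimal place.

82.7 dB SPL

Add the sources as powers (linear), then convert back to dB:
L_total = 10·log₁₀(10^(79.8/10) + 10^(71.9/10) + 10^(78.8/10)) = 10·log₁₀(186800000) = 82.7 dB SPL.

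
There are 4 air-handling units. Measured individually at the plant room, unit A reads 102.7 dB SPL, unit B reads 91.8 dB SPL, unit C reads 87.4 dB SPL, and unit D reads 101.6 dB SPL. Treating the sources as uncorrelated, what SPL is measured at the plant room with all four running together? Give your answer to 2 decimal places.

105.46 dB SPL

Incoherent sources sum as intensities:
L_total = 10·log₁₀(10^(102.7/10) + 10^(91.8/10) + 10^(87.4/10) + 10^(101.6/10)) = 10·log₁₀(35138000000) = 105.46 dB SPL.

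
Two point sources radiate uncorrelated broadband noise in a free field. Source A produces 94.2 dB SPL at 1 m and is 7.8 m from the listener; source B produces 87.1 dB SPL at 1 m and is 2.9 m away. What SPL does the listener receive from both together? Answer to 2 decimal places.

80.18 dB SPL

At the listener: L_A = 94.2 − 20·log₁₀(7.8) = 76.358 dB; L_B = 87.1 − 20·log₁₀(2.9) = 77.852 dB.
Combined: 10·log₁₀(10^(76.358/10)+10^(77.852/10)) = 80.18 dB SPL.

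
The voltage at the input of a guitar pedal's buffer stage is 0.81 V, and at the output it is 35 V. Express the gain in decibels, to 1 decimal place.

32.7 dB

For a voltage ratio, dB = 20·log₁₀(V₂/V₁).
20·log₁₀(35/0.81) = 20·log₁₀(43.21) = 32.7 dB.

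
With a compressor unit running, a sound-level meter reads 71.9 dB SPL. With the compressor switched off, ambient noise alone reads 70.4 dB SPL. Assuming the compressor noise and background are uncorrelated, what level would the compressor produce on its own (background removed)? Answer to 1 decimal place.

66.6 dB SPL

Subtract intensities: L_src = 10·log₁₀(10^(L_total/10) − 10^(L_bg/10)).
L_src = 10·log₁₀(10^(71.9/10) − 10^(70.4/10)) = 10·log₁₀(4523000) = 66.6 dB SPL.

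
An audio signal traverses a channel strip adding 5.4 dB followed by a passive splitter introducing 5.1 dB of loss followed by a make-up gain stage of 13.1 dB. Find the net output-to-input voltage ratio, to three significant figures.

4.68

Net gain = 5.4 + (−5.1) + 13.1 = 13.4 dB.
Voltage ratio = 10^(13.4/20) = 4.68.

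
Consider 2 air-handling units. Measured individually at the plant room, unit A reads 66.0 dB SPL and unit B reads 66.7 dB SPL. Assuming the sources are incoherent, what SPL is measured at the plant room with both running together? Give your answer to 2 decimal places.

Incoherent sources sum as intensities:
L_total = 10·log₁₀(10^(66.0/10) + 10^(66.7/10)) = 10·log₁₀(8658000) = 69.37 dB SPL.

69.37 dB SPL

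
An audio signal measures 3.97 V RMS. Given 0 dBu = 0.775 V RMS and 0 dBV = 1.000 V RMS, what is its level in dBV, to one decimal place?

+12.0 dBV

dBV = 20·log₁₀(V / 1.000 V).
20·log₁₀(3.97/1.000) = +12.0 dBV.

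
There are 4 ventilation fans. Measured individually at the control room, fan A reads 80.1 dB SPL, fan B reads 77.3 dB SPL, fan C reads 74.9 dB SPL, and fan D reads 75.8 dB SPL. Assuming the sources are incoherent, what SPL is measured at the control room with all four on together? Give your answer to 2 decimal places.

83.52 dB SPL

Uncorrelated sources add in intensity (power), not in dB.
L_total = 10·log₁₀(10^(80.1/10) + 10^(77.3/10) + 10^(74.9/10) + 10^(75.8/10)) = 10·log₁₀(225000000) = 83.52 dB SPL.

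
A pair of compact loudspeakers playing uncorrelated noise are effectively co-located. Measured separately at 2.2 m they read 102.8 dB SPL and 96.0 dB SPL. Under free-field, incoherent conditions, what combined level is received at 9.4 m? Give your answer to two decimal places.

91.01 dB SPL

Combined at 2.2 m: 10·log₁₀(10^(102.8/10)+10^(96.0/10)) = 103.624 dB SPL.
Then apply −20·log₁₀(9.4/2.2) = -12.614 dB → 91.01 dB SPL.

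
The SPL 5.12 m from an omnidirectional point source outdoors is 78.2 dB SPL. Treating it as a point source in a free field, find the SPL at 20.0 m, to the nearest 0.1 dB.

Free-field point source: level drops by 20·log₁₀ of the distance ratio.
ΔL = −20·log₁₀(20.0/5.12) = -11.84 dB, so L₂ = 78.2 + (-11.84) = 66.4 dB SPL.

66.4 dB SPL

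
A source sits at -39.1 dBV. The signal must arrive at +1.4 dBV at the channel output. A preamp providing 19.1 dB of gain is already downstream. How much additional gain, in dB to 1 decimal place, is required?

The required make-up gain is the shortfall in the dB sum.
G = +1.4 − (-39.1) − 19.1 = 21.4 dB.

21.4 dB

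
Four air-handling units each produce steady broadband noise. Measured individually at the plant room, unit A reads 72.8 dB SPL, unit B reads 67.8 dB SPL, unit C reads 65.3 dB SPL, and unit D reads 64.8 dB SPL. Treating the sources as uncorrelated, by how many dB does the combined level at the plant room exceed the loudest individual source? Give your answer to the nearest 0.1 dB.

2.2 dB

Incoherent sources sum as intensities:
L_total = 10·log₁₀(10^(72.8/10) + 10^(67.8/10) + 10^(65.3/10) + 10^(64.8/10)) = 74.98 dB SPL.
Excess over the loudest (72.8 dB): 74.98 − 72.8 = 2.2 dB.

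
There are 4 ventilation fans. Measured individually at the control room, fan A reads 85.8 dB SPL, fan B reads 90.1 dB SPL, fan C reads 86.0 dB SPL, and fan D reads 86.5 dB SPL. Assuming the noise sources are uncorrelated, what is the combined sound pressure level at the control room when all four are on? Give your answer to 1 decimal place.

Incoherent sources sum as intensities:
L_total = 10·log₁₀(10^(85.8/10) + 10^(90.1/10) + 10^(86.0/10) + 10^(86.5/10)) = 10·log₁₀(2248000000) = 93.5 dB SPL.

93.5 dB SPL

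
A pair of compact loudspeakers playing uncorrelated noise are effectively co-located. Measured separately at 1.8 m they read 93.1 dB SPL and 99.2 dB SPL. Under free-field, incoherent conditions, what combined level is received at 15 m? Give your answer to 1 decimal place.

81.7 dB SPL

Combined at 1.8 m: 10·log₁₀(10^(93.1/10)+10^(99.2/10)) = 100.15 dB SPL.
Then apply −20·log₁₀(15/1.8) = -18.42 dB → 81.7 dB SPL.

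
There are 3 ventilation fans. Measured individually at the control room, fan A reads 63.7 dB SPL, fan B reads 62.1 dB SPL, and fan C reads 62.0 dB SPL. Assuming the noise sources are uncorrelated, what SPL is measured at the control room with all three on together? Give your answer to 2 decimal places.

Add the sources as powers (linear), then convert back to dB:
L_total = 10·log₁₀(10^(63.7/10) + 10^(62.1/10) + 10^(62.0/10)) = 10·log₁₀(5551000) = 67.44 dB SPL.

67.44 dB SPL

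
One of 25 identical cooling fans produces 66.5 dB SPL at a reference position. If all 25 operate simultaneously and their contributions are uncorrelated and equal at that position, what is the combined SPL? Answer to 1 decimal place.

25 equal incoherent sources raise the level by 10·log₁₀(25) = 13.98 dB.
L_total = 66.5 + 13.98 = 80.5 dB SPL.

80.5 dB SPL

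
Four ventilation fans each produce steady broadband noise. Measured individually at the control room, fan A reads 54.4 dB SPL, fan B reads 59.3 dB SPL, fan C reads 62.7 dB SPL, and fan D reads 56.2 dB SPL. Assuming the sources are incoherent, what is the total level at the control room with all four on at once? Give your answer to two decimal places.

65.32 dB SPL

Uncorrelated sources add in intensity (power), not in dB.
L_total = 10·log₁₀(10^(54.4/10) + 10^(59.3/10) + 10^(62.7/10) + 10^(56.2/10)) = 10·log₁₀(3406000) = 65.32 dB SPL.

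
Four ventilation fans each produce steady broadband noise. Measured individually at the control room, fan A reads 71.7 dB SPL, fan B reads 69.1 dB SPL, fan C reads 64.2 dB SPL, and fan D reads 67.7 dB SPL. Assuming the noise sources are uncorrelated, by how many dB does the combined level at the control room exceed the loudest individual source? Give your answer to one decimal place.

3.3 dB

Incoherent sources sum as intensities:
L_total = 10·log₁₀(10^(71.7/10) + 10^(69.1/10) + 10^(64.2/10) + 10^(67.7/10)) = 74.97 dB SPL.
Excess over the loudest (71.7 dB): 74.97 − 71.7 = 3.3 dB.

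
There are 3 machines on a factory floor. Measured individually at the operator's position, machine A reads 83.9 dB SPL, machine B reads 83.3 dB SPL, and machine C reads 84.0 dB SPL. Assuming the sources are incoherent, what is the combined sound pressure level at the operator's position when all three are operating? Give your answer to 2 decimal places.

Uncorrelated sources add in intensity (power), not in dB.
L_total = 10·log₁₀(10^(83.9/10) + 10^(83.3/10) + 10^(84.0/10)) = 10·log₁₀(710500000) = 88.52 dB SPL.

88.52 dB SPL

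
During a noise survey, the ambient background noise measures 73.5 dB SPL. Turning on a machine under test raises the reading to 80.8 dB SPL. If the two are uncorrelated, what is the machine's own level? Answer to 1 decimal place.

Subtract intensities: L_src = 10·log₁₀(10^(L_total/10) − 10^(L_bg/10)).
L_src = 10·log₁₀(10^(80.8/10) − 10^(73.5/10)) = 10·log₁₀(97840000) = 79.9 dB SPL.

79.9 dB SPL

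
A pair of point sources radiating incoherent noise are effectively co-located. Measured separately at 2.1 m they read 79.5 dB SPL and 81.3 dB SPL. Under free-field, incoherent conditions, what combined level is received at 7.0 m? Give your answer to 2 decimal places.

Combined at 2.1 m: 10·log₁₀(10^(79.5/10)+10^(81.3/10)) = 83.503 dB SPL.
Then apply −20·log₁₀(7.0/2.1) = -10.458 dB → 73.05 dB SPL.

73.05 dB SPL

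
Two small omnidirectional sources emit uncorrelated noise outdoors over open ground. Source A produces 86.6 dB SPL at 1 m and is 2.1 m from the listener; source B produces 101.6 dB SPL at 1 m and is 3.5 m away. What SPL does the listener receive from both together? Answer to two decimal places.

91.08 dB SPL

At the listener: L_A = 86.6 − 20·log₁₀(2.1) = 80.156 dB; L_B = 101.6 − 20·log₁₀(3.5) = 90.719 dB.
Combined: 10·log₁₀(10^(80.156/10)+10^(90.719/10)) = 91.08 dB SPL.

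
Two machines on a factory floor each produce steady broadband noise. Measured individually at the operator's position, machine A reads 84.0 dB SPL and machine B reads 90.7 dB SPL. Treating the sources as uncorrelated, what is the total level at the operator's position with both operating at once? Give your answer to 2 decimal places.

91.54 dB SPL

Uncorrelated sources add in intensity (power), not in dB.
L_total = 10·log₁₀(10^(84.0/10) + 10^(90.7/10)) = 10·log₁₀(1426000000) = 91.54 dB SPL.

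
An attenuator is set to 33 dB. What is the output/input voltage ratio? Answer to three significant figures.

Voltage ratio = 10^(dB/20).
10^(-33/20) = 10^(-1.650) = 0.0224.

0.0224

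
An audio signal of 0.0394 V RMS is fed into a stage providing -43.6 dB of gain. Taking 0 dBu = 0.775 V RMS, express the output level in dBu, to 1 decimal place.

Input level: 20·log₁₀(0.0394/0.775) = -25.88 dBu.
Output: -25.88 − 43.6 = -69.5 dBu.

-69.5 dBu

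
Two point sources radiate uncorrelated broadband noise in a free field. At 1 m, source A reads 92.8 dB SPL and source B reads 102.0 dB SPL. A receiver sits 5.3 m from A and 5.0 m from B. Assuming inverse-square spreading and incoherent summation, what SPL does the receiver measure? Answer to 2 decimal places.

At the listener: L_A = 92.8 − 20·log₁₀(5.3) = 78.314 dB; L_B = 102.0 − 20·log₁₀(5.0) = 88.021 dB.
Combined: 10·log₁₀(10^(78.314/10)+10^(88.021/10)) = 88.46 dB SPL.

88.46 dB SPL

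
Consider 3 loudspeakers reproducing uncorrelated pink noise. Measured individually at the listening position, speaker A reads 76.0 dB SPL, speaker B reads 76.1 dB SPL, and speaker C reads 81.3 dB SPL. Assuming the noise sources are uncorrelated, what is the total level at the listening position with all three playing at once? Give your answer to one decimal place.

Uncorrelated sources add in intensity (power), not in dB.
L_total = 10·log₁₀(10^(76.0/10) + 10^(76.1/10) + 10^(81.3/10)) = 10·log₁₀(215400000) = 83.3 dB SPL.

83.3 dB SPL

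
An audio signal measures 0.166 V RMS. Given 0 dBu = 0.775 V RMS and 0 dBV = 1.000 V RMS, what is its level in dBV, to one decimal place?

-15.6 dBV

dBV = 20·log₁₀(V / 1.000 V).
20·log₁₀(0.166/1.000) = -15.6 dBV.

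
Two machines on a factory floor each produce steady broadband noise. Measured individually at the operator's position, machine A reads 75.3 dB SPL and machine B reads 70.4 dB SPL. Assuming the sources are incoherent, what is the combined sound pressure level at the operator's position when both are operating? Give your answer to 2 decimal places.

76.52 dB SPL

Uncorrelated sources add in intensity (power), not in dB.
L_total = 10·log₁₀(10^(75.3/10) + 10^(70.4/10)) = 10·log₁₀(44850000) = 76.52 dB SPL.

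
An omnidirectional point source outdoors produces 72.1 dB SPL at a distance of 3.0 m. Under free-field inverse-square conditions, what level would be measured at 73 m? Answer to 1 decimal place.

44.4 dB SPL

For a point source in a free field, ΔL = −20·log₁₀(d₂/d₁).
ΔL = −20·log₁₀(73/3.0) = -27.72 dB, so L₂ = 72.1 + (-27.72) = 44.4 dB SPL.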